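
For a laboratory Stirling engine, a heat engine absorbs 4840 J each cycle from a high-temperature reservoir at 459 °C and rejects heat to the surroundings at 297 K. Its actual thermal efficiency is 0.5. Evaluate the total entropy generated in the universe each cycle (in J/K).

ΔS_univ ≈ 1.54 J/K

T_H = 459 °C → 459 + 273.15 = 732.15 K.
W = η·Q_H = 0.5 × 4840 = 2420 J, so Q_C = Q_H − W = 2420 J.
The hot reservoir loses entropy Q_H/T_H = 4840/732.15 = 6.611 J/K; the cold reservoir gains Q_C/T_C = 2420/297.00 = 8.148 J/K.
ΔS_univ = −Q_H/T_H + Q_C/T_C = 1.54 J/K (> 0, since η = 0.5 < η_Carnot = 0.594).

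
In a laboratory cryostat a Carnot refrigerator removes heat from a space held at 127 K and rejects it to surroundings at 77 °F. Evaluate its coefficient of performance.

COP_R ≈ 0.742

T_H = 77 °F → (77 − 32) × 5/9 = 25.00 °C = 298.15 K.
The reversible coefficient of performance is COP_R = T_C/(T_H − T_C) = 127.00/(298.15 − 127.00) = 0.742.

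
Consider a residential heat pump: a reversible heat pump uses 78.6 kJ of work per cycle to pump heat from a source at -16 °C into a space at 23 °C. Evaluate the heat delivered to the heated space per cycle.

Q_H ≈ 596.9 kJ

T_H = 23 °C → 23 + 273.15 = 296.15 K.
T_C = -16 °C → -16 + 273.15 = 257.15 K.
The Carnot heat-pump COP is COP_HP = T_H/(T_H − T_C) = 296.15/39.00 = 7.5936.
Q_H = COP_HP · W = 7.5936 × 78.6 = 596.9 kJ.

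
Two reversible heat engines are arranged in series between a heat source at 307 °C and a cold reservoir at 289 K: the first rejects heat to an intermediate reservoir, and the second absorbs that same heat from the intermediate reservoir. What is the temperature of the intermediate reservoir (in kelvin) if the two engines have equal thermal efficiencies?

T_H = 307 °C → 307 + 273.15 = 580.15 K.
Equal efficiencies require 1 − T_m/T_H = 1 − T_C/T_m, i.e. T_m/T_H = T_C/T_m, so T_m = √(T_H·T_C) = √(580.15 × 289.00) = 409 K.

T_m ≈ 409 K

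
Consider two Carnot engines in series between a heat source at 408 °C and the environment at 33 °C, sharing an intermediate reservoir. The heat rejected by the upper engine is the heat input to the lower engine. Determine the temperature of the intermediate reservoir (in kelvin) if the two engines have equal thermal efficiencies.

T_m ≈ 457 K

T_H = 408 °C → 408 + 273.15 = 681.15 K.
T_C = 33 °C → 33 + 273.15 = 306.15 K.
Equal efficiencies require 1 − T_m/T_H = 1 − T_C/T_m, i.e. T_m/T_H = T_C/T_m, so T_m = √(T_H·T_C) = √(681.15 × 306.15) = 457 K.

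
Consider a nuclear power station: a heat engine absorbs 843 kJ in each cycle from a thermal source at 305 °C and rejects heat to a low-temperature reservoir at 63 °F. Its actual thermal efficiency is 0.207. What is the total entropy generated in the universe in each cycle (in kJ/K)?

T_H = 305 °C → 305 + 273.15 = 578.15 K.
T_C = 63 °F → (63 − 32) × 5/9 = 17.22 °C = 290.37 K.
W = η·Q_H = 0.207 × 843 = 174.5 kJ, so Q_C = Q_H − W = 668.5 kJ.
Entropy balance on the reservoirs: −Q_H/T_H = -1.458 kJ/K, +Q_C/T_C = 2.302 kJ/K.
ΔS_univ = −Q_H/T_H + Q_C/T_C = 0.844 kJ/K (> 0, since η = 0.207 < η_Carnot = 0.498).

ΔS_univ ≈ 0.844 kJ/K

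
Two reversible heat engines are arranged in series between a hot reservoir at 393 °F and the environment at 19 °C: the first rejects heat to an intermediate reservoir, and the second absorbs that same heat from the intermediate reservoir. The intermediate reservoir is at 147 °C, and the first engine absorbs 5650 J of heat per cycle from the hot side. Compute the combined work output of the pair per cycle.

T_H = 393 °F → (393 − 32) × 5/9 = 200.56 °C = 473.71 K.
T_C = 19 °C → 19 + 273.15 = 292.15 K.
Two reversible stages in series are equivalent to a single Carnot engine between T_H and T_C, so η_total = 1 − T_C/T_H = 1 − 292.15/473.71 = 0.3833.
W_total = η_total · Q_H = 0.3833 × 5650 = 2165 J.

W_total ≈ 2165 J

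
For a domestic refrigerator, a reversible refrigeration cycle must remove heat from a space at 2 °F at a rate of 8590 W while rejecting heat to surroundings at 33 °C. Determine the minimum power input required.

Ẇ_in ≈ 1660 W

T_H = 33 °C → 33 + 273.15 = 306.15 K.
T_C = 2 °F → (2 − 32) × 5/9 = -16.67 °C = 256.48 K.
Carnot COP: COP_R = T_C/(T_H − T_C) = 256.48/49.67 = 5.1641.
W = Q_C/COP_R = 8590/5.1641 = 1660 W.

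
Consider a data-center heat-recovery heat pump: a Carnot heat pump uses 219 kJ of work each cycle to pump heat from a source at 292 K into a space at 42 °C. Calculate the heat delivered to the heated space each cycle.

T_H = 42 °C → 42 + 273.15 = 315.15 K.
COP_HP = T_H/(T_H − T_C) = 315.15/23.15 = 13.6134.
Q_H = COP_HP · W = 13.6134 × 219 = 2980 kJ.

Q_H ≈ 2980 kJ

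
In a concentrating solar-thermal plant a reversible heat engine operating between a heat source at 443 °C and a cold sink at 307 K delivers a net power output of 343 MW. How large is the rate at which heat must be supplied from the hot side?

T_H = 443 °C → 443 + 273.15 = 716.15 K.
Since the cycle is reversible, η = 1 − T_C/T_H = 1 − 307.00/716.15 = 0.5713.
Q_H = W/η = 343/0.5713 = 600 MW.

Q̇_H ≈ 600 MW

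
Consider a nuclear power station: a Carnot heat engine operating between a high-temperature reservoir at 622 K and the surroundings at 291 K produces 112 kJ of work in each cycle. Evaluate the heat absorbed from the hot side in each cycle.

η_rev = 1 − T_C/T_H = 1 − 291.00/622.00 = 0.5322.
Q_H = W/η = 112/0.5322 = 210 kJ.

Q_H ≈ 210 kJ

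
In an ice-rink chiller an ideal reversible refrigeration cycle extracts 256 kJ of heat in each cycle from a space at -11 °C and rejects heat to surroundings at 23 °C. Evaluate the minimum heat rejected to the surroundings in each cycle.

Q_H ≈ 289.2 kJ

T_H = 23 °C → 23 + 273.15 = 296.15 K.
T_C = -11 °C → -11 + 273.15 = 262.15 K.
For a reversible cycle Q_H/Q_C = T_H/T_C, so Q_H = Q_C·T_H/T_C = 256 × 296.15/262.15 = 289.2 kJ.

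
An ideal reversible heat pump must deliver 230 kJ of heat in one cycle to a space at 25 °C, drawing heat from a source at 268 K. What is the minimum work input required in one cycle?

W_in ≈ 23.3 kJ

T_H = 25 °C → 25 + 273.15 = 298.15 K.
For a reversible heat pump, COP_HP = T_H/(T_H − T_C) = 298.15/30.15 = 9.8889.
W = Q_H/COP_HP = 230/9.8889 = 23.3 kJ.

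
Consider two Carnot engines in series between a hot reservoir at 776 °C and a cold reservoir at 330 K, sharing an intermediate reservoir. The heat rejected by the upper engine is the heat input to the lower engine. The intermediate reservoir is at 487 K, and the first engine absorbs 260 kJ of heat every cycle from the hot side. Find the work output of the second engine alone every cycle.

T_H = 776 °C → 776 + 273.15 = 1049.15 K.
Heat entering the second stage: Q_m = Q_H·(T_m/T_H) = 260 × 487.00/1049.15 = 121 kJ.
Second-stage efficiency η₂ = 1 − T_C/T_m = 1 − 330.00/487.00 = 0.3224, so W₂ = η₂·Q_m = 38.9 kJ.

W₂ ≈ 38.9 kJ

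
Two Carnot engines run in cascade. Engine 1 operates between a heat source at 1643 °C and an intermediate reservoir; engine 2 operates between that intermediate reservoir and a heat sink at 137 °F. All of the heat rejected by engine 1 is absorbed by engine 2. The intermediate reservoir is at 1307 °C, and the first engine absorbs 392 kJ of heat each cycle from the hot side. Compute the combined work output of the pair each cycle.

W_total ≈ 324.2 kJ

T_H = 1643 °C → 1643 + 273.15 = 1916.15 K.
T_C = 137 °F → (137 − 32) × 5/9 = 58.33 °C = 331.48 K.
Two reversible stages in series are equivalent to a single Carnot engine between T_H and T_C, so η_total = 1 − T_C/T_H = 1 − 331.48/1916.15 = 0.8270.
W_total = η_total · Q_H = 0.8270 × 392 = 324.2 kJ.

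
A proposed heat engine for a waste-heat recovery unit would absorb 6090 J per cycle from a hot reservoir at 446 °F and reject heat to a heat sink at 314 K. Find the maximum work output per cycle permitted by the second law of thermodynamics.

W_max ≈ 2290 J

T_H = 446 °F → (446 − 32) × 5/9 = 230.00 °C = 503.15 K.
By the Carnot theorem, η_max = 1 − T_C/T_H = 1 − 314.00/503.15 = 0.3759.
W_max = η_max · Q_H = 0.3759 × 6090 = 2290 J.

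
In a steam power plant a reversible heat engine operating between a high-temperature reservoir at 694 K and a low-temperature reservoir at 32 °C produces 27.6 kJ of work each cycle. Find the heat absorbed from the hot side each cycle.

T_C = 32 °C → 32 + 273.15 = 305.15 K.
Since the cycle is reversible, η = 1 − T_C/T_H = 1 − 305.15/694.00 = 0.5603.
Q_H = W/η = 27.6/0.5603 = 49.3 kJ.

Q_H ≈ 49.3 kJ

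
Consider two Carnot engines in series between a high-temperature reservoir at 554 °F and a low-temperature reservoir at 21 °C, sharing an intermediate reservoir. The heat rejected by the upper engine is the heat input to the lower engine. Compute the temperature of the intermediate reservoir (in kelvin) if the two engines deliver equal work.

T_H = 554 °F → (554 − 32) × 5/9 = 290.00 °C = 563.15 K.
T_C = 21 °C → 21 + 273.15 = 294.15 K.
For reversible stages Q_m = Q_H·(T_m/T_H). Setting W₁ = Q_H(1 − T_m/T_H) equal to W₂ = Q_m(1 − T_C/T_m) = Q_H·(T_m − T_C)/T_H gives T_H − T_m = T_m − T_C, so T_m = (T_H + T_C)/2 = (563.15 + 294.15)/2 = 429 K.

T_m ≈ 429 K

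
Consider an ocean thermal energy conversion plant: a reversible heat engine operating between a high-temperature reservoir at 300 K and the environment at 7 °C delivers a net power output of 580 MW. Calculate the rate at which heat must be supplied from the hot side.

Q̇_H ≈ 8770 MW

T_C = 7 °C → 7 + 273.15 = 280.15 K.
Carnot efficiency: η = 1 − T_C/T_H = 1 − 280.15/300.00 = 0.0662.
Q_H = W/η = 580/0.0662 = 8770 MW.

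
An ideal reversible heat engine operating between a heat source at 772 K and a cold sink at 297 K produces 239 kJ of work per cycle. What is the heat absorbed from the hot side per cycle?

η_rev = 1 − T_C/T_H = 1 − 297.00/772.00 = 0.6153.
Q_H = W/η = 239/0.6153 = 388 kJ.

Q_H ≈ 388 kJ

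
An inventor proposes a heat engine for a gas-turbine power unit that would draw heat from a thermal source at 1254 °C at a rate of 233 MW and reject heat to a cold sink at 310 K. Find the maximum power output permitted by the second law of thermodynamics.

T_H = 1254 °C → 1254 + 273.15 = 1527.15 K.
The upper bound on efficiency is η_max = 1 − T_C/T_H = 1 − 310.00/1527.15 = 0.7970.
W_max = η_max · Q_H = 0.7970 × 233 = 185.7 MW.

Ẇ_max ≈ 185.7 MW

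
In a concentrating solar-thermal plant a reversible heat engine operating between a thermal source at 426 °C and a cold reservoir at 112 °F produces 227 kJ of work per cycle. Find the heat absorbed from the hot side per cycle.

Q_H ≈ 416 kJ

T_H = 426 °C → 426 + 273.15 = 699.15 K.
T_C = 112 °F → (112 − 32) × 5/9 = 44.44 °C = 317.59 K.
For a reversible engine, η = 1 − T_C/T_H = 1 − 317.59/699.15 = 0.5457.
Q_H = W/η = 227/0.5457 = 416 kJ.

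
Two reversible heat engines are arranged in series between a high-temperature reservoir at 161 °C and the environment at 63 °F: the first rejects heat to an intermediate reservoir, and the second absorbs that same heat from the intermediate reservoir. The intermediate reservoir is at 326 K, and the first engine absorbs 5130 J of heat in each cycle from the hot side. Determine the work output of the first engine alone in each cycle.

W₁ ≈ 1280 J

T_H = 161 °C → 161 + 273.15 = 434.15 K.
T_C = 63 °F → (63 − 32) × 5/9 = 17.22 °C = 290.37 K.
First-stage efficiency η₁ = 1 − T_m/T_H = 1 − 326.00/434.15 = 0.2491.
W₁ = η₁·Q_H = 0.2491 × 5130 = 1280 J.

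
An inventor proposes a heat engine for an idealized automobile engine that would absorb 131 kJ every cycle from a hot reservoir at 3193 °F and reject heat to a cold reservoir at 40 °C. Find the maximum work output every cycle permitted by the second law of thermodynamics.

T_H = 3193 °F → (3193 − 32) × 5/9 = 1756.11 °C = 2029.26 K.
T_C = 40 °C → 40 + 273.15 = 313.15 K.
The upper bound on efficiency is η_max = 1 − T_C/T_H = 1 − 313.15/2029.26 = 0.8457.
W_max = η_max · Q_H = 0.8457 × 131 = 110.8 kJ.

W_max ≈ 110.8 kJ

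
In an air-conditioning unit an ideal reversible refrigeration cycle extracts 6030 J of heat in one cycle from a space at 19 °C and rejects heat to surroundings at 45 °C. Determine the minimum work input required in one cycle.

T_H = 45 °C → 45 + 273.15 = 318.15 K.
T_C = 19 °C → 19 + 273.15 = 292.15 K.
The reversible coefficient of performance is COP_R = T_C/(T_H − T_C) = 292.15/26.00 = 11.2365.
W = Q_C/COP_R = 6030/11.2365 = 536.6 J.

W_in ≈ 536.6 J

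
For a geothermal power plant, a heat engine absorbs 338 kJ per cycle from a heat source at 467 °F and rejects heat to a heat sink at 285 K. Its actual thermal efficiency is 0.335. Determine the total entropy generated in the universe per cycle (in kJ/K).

T_H = 467 °F → (467 − 32) × 5/9 = 241.67 °C = 514.82 K.
W = η·Q_H = 0.335 × 338 = 113.2 kJ, so Q_C = Q_H − W = 224.8 kJ.
Entropy balance on the reservoirs: −Q_H/T_H = -0.6565 kJ/K, +Q_C/T_C = 0.7887 kJ/K.
ΔS_univ = −Q_H/T_H + Q_C/T_C = 0.132 kJ/K (> 0, since η = 0.335 < η_Carnot = 0.446).

ΔS_univ ≈ 0.132 kJ/K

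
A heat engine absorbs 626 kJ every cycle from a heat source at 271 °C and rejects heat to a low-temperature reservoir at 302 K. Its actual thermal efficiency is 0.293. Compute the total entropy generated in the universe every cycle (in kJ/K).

ΔS_univ ≈ 0.3151 kJ/K

T_H = 271 °C → 271 + 273.15 = 544.15 K.
W = η·Q_H = 0.293 × 626 = 183.4 kJ, so Q_C = Q_H − W = 442.6 kJ.
Entropy balance on the reservoirs: −Q_H/T_H = -1.150 kJ/K, +Q_C/T_C = 1.466 kJ/K.
ΔS_univ = −Q_H/T_H + Q_C/T_C = 0.3151 kJ/K (> 0, since η = 0.293 < η_Carnot = 0.445).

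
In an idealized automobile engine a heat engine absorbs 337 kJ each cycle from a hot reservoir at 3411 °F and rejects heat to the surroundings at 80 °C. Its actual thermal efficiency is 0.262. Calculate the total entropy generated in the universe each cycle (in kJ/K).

ΔS_univ ≈ 0.548 kJ/K

T_H = 3411 °F → (3411 − 32) × 5/9 = 1877.22 °C = 2150.37 K.
T_C = 80 °C → 80 + 273.15 = 353.15 K.
W = η·Q_H = 0.262 × 337 = 88.29 kJ, so Q_C = Q_H − W = 248.7 kJ.
Reservoir entropy changes: ΔS_H = −Q_H/T_H = −337/2150.37 = -0.1567 kJ/K and ΔS_C = +Q_C/T_C = 248.7/353.15 = 0.7043 kJ/K.
ΔS_univ = −Q_H/T_H + Q_C/T_C = 0.548 kJ/K (> 0, since η = 0.262 < η_Carnot = 0.836).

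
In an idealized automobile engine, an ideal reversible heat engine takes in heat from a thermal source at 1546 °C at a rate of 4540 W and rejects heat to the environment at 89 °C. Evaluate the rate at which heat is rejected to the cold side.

T_H = 1546 °C → 1546 + 273.15 = 1819.15 K.
T_C = 89 °C → 89 + 273.15 = 362.15 K.
The Carnot efficiency is η = 1 − T_C/T_H = 1 − 362.15/1819.15 = 0.8009.
For a reversible cycle Q_C/Q_H = T_C/T_H, so Q_C = 4540 × 362.15/1819.15 = 903.8 W.

Q̇_C ≈ 903.8 W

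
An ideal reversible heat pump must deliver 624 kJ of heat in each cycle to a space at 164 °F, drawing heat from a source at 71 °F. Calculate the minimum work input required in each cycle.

T_H = 164 °F → (164 − 32) × 5/9 = 73.33 °C = 346.48 K.
T_C = 71 °F → (71 − 32) × 5/9 = 21.67 °C = 294.82 K.
The Carnot heat-pump COP is COP_HP = T_H/(T_H − T_C) = 346.48/51.67 = 6.7061.
W = Q_H/COP_HP = 624/6.7061 = 93.0 kJ.

W_in ≈ 93.0 kJ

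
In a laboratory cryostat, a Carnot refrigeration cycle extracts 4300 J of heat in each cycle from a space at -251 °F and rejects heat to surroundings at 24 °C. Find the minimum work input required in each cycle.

W_in ≈ 6720 J

T_H = 24 °C → 24 + 273.15 = 297.15 K.
T_C = -251 °F → (-251 − 32) × 5/9 = -157.22 °C = 115.93 K.
COP_R = T_C/(T_H − T_C) = 115.93/181.22 = 0.6397.
W = Q_C/COP_R = 4300/0.6397 = 6720 J.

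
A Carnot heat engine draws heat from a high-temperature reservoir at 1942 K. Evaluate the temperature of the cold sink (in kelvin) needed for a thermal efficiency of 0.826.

T_C ≈ 338 K

From η = 1 − T_C/T_H, T_C = T_H·(1 − η) = 1942.00 × (1 − 0.826) = 338 K.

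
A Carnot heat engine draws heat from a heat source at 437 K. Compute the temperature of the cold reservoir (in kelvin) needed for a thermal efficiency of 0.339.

From η = 1 − T_C/T_H, T_C = T_H·(1 − η) = 437.00 × (1 − 0.339) = 289 K.

T_C ≈ 289 K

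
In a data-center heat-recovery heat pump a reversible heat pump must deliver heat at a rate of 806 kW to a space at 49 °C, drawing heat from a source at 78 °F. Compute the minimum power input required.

Ẇ_in ≈ 58.66 kW

T_H = 49 °C → 49 + 273.15 = 322.15 K.
T_C = 78 °F → (78 − 32) × 5/9 = 25.56 °C = 298.71 K.
The Carnot heat-pump COP is COP_HP = T_H/(T_H − T_C) = 322.15/23.44 = 13.7410.
W = Q_H/COP_HP = 806/13.7410 = 58.66 kW.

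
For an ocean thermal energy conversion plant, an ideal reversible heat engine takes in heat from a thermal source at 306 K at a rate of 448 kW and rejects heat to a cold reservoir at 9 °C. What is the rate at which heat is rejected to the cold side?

T_C = 9 °C → 9 + 273.15 = 282.15 K.
The Carnot efficiency is η = 1 − T_C/T_H = 1 − 282.15/306.00 = 0.0779.
For a reversible cycle Q_C/Q_H = T_C/T_H, so Q_C = 448 × 282.15/306.00 = 413 kW.

Q̇_C ≈ 413 kW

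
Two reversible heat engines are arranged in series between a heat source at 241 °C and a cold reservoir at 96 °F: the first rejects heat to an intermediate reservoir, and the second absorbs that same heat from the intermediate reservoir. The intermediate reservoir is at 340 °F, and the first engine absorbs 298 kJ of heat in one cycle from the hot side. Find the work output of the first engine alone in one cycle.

T_H = 241 °C → 241 + 273.15 = 514.15 K.
T_C = 96 °F → (96 − 32) × 5/9 = 35.56 °C = 308.71 K.
T_m = 340 °F → (340 − 32) × 5/9 = 171.11 °C = 444.26 K.
First-stage efficiency η₁ = 1 − T_m/T_H = 1 − 444.26/514.15 = 0.1359.
W₁ = η₁·Q_H = 0.1359 × 298 = 40.5 kJ.

W₁ ≈ 40.5 kJ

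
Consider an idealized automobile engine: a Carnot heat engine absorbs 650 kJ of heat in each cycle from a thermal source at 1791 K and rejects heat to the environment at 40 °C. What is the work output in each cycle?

W ≈ 536 kJ

T_C = 40 °C → 40 + 273.15 = 313.15 K.
For a reversible engine, η = 1 − T_C/T_H = 1 − 313.15/1791.00 = 0.8252.
W = η·Q_H = 0.8252 × 650 = 536 kJ.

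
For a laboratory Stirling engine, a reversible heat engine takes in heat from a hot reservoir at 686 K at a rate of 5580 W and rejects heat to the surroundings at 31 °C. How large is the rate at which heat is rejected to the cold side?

T_C = 31 °C → 31 + 273.15 = 304.15 K.
η_rev = 1 − T_C/T_H = 1 − 304.15/686.00 = 0.5566.
For a reversible cycle Q_C/Q_H = T_C/T_H, so Q_C = 5580 × 304.15/686.00 = 2474 W.

Q̇_C ≈ 2474 W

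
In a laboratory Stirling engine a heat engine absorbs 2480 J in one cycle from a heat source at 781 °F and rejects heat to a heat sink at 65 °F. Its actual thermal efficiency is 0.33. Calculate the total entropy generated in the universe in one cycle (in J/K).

T_H = 781 °F → (781 − 32) × 5/9 = 416.11 °C = 689.26 K.
T_C = 65 °F → (65 − 32) × 5/9 = 18.33 °C = 291.48 K.
W = η·Q_H = 0.33 × 2480 = 818.4 J, so Q_C = Q_H − W = 1662 J.
Reservoir entropy changes: ΔS_H = −Q_H/T_H = −2480/689.26 = -3.598 J/K and ΔS_C = +Q_C/T_C = 1662/291.48 = 5.700 J/K.
ΔS_univ = −Q_H/T_H + Q_C/T_C = 2.102 J/K (> 0, since η = 0.33 < η_Carnot = 0.577).

ΔS_univ ≈ 2.102 J/K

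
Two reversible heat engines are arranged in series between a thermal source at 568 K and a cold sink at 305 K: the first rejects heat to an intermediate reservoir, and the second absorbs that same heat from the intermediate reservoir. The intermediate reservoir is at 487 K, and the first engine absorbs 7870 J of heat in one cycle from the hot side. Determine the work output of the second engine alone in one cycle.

Heat entering the second stage: Q_m = Q_H·(T_m/T_H) = 7870 × 487.00/568.00 = 6750 J.
Second-stage efficiency η₂ = 1 − T_C/T_m = 1 − 305.00/487.00 = 0.3737, so W₂ = η₂·Q_m = 2520 J.

W₂ ≈ 2520 J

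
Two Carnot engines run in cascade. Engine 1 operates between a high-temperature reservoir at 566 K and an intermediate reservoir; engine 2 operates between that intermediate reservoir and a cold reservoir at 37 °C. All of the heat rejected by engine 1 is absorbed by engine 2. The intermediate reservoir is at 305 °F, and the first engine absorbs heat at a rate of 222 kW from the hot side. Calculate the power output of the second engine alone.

T_C = 37 °C → 37 + 273.15 = 310.15 K.
T_m = 305 °F → (305 − 32) × 5/9 = 151.67 °C = 424.82 K.
Heat entering the second stage: Q_m = Q_H·(T_m/T_H) = 222 × 424.82/566.00 = 167 kW.
Second-stage efficiency η₂ = 1 − T_C/T_m = 1 − 310.15/424.82 = 0.2699, so W₂ = η₂·Q_m = 45.0 kW.

Ẇ₂ ≈ 45.0 kW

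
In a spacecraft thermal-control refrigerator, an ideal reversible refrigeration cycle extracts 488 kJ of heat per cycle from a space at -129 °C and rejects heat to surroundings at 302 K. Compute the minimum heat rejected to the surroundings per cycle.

T_C = -129 °C → -129 + 273.15 = 144.15 K.
For a reversible cycle Q_H/Q_C = T_H/T_C, so Q_H = Q_C·T_H/T_C = 488 × 302.00/144.15 = 1022 kJ.

Q_H ≈ 1022 kJ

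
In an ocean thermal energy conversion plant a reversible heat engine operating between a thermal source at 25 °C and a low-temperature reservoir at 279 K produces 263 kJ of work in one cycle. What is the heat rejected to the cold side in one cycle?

Q_C ≈ 3830 kJ

T_H = 25 °C → 25 + 273.15 = 298.15 K.
Since the cycle is reversible, η = 1 − T_C/T_H = 1 − 279.00/298.15 = 0.0642.
Since Q_C/Q_H = T_C/T_H and Q_H = W/η, Q_C = W·T_C/(T_H − T_C) = 263 × 279.00/19.15 = 3830 kJ.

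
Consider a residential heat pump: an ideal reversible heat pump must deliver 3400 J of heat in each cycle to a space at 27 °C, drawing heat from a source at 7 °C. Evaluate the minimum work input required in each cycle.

T_H = 27 °C → 27 + 273.15 = 300.15 K.
T_C = 7 °C → 7 + 273.15 = 280.15 K.
COP_HP = T_H/(T_H − T_C) = 300.15/20.00 = 15.0075.
W = Q_H/COP_HP = 3400/15.0075 = 227 J.

W_in ≈ 227 J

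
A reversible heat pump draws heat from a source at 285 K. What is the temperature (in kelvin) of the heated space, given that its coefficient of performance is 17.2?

T_H ≈ 303 K

COP_HP = T_H/(T_H − T_C) ⇒ T_H = T_C·COP_HP/(COP_HP − 1) = 285.00 × 17.2/(17.2 − 1) = 303 K.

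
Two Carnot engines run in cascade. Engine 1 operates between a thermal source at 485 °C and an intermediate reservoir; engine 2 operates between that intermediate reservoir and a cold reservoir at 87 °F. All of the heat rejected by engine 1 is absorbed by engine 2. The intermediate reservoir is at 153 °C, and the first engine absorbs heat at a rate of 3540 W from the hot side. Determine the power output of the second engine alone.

Ẇ₂ ≈ 572 W

T_H = 485 °C → 485 + 273.15 = 758.15 K.
T_C = 87 °F → (87 − 32) × 5/9 = 30.56 °C = 303.71 K.
T_m = 153 °C → 153 + 273.15 = 426.15 K.
Heat entering the second stage: Q_m = Q_H·(T_m/T_H) = 3540 × 426.15/758.15 = 1990 W.
Second-stage efficiency η₂ = 1 − T_C/T_m = 1 − 303.71/426.15 = 0.2873, so W₂ = η₂·Q_m = 572 W.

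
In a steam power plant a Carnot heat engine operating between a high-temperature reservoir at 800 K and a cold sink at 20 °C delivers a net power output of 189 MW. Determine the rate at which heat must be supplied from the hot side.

T_C = 20 °C → 20 + 273.15 = 293.15 K.
For a reversible engine, η = 1 − T_C/T_H = 1 − 293.15/800.00 = 0.6336.
Q_H = W/η = 189/0.6336 = 298.3 MW.

Q̇_H ≈ 298.3 MW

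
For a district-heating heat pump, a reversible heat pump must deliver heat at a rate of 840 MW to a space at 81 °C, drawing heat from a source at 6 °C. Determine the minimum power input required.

T_H = 81 °C → 81 + 273.15 = 354.15 K.
T_C = 6 °C → 6 + 273.15 = 279.15 K.
The Carnot heat-pump COP is COP_HP = T_H/(T_H − T_C) = 354.15/75.00 = 4.7220.
W = Q_H/COP_HP = 840/4.7220 = 177.9 MW.

Ẇ_in ≈ 177.9 MW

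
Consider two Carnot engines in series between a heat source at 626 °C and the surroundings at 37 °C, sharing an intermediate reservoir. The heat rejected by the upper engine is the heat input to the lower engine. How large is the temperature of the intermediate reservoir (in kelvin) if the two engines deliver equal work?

T_m ≈ 605 K

T_H = 626 °C → 626 + 273.15 = 899.15 K.
T_C = 37 °C → 37 + 273.15 = 310.15 K.
For reversible stages Q_m = Q_H·(T_m/T_H). Setting W₁ = Q_H(1 − T_m/T_H) equal to W₂ = Q_m(1 − T_C/T_m) = Q_H·(T_m − T_C)/T_H gives T_H − T_m = T_m − T_C, so T_m = (T_H + T_C)/2 = (899.15 + 310.15)/2 = 605 K.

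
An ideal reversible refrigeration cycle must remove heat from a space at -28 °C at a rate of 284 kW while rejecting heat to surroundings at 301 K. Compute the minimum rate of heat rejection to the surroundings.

Q̇_H ≈ 349 kW

T_C = -28 °C → -28 + 273.15 = 245.15 K.
For a reversible cycle Q_H/Q_C = T_H/T_C, so Q_H = Q_C·T_H/T_C = 284 × 301.00/245.15 = 349 kW.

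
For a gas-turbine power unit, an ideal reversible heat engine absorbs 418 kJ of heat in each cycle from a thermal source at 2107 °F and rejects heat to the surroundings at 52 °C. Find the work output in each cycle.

T_H = 2107 °F → (2107 − 32) × 5/9 = 1152.78 °C = 1425.93 K.
T_C = 52 °C → 52 + 273.15 = 325.15 K.
η_rev = 1 − T_C/T_H = 1 − 325.15/1425.93 = 0.7720.
W = η·Q_H = 0.7720 × 418 = 322.7 kJ.

W ≈ 322.7 kJ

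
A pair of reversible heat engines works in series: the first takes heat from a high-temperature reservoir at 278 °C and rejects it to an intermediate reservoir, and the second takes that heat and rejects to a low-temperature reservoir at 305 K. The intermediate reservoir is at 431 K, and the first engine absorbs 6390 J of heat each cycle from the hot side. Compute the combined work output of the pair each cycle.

W_total ≈ 2854 J

T_H = 278 °C → 278 + 273.15 = 551.15 K.
Two reversible stages in series are equivalent to a single Carnot engine between T_H and T_C, so η_total = 1 − T_C/T_H = 1 − 305.00/551.15 = 0.4466.
W_total = η_total · Q_H = 0.4466 × 6390 = 2854 J.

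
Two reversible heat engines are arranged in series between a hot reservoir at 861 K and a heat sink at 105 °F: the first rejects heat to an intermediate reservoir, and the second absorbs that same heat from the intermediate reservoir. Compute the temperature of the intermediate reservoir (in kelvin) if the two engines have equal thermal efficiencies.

T_C = 105 °F → (105 − 32) × 5/9 = 40.56 °C = 313.71 K.
Equal efficiencies require 1 − T_m/T_H = 1 − T_C/T_m, i.e. T_m/T_H = T_C/T_m, so T_m = √(T_H·T_C) = √(861.00 × 313.71) = 520 K.

T_m ≈ 520 K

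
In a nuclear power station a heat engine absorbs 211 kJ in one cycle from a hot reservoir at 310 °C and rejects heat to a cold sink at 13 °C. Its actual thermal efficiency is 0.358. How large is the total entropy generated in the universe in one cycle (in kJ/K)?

T_H = 310 °C → 310 + 273.15 = 583.15 K.
T_C = 13 °C → 13 + 273.15 = 286.15 K.
W = η·Q_H = 0.358 × 211 = 75.54 kJ, so Q_C = Q_H − W = 135.5 kJ.
The hot reservoir loses entropy Q_H/T_H = 211/583.15 = 0.3618 kJ/K; the cold reservoir gains Q_C/T_C = 135.5/286.15 = 0.4734 kJ/K.
ΔS_univ = −Q_H/T_H + Q_C/T_C = 0.112 kJ/K (> 0, since η = 0.358 < η_Carnot = 0.509).

ΔS_univ ≈ 0.112 kJ/K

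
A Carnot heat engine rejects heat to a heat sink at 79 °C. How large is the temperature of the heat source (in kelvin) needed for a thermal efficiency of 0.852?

T_C = 79 °C → 79 + 273.15 = 352.15 K.
From η = 1 − T_C/T_H, solving for T_H gives T_H = T_C/(1 − η) = 352.15/(1 − 0.852) = 2379 K.

T_H ≈ 2379 K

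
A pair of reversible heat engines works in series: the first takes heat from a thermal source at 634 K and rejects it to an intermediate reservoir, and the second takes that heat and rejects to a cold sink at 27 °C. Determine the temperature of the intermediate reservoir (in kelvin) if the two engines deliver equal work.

T_C = 27 °C → 27 + 273.15 = 300.15 K.
For reversible stages Q_m = Q_H·(T_m/T_H). Setting W₁ = Q_H(1 − T_m/T_H) equal to W₂ = Q_m(1 − T_C/T_m) = Q_H·(T_m − T_C)/T_H gives T_H − T_m = T_m − T_C, so T_m = (T_H + T_C)/2 = (634.00 + 300.15)/2 = 467 K.

T_m ≈ 467 K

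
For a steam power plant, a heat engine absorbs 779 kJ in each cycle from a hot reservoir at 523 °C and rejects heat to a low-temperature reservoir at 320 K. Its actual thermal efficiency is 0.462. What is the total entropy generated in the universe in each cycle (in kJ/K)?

ΔS_univ ≈ 0.331 kJ/K

T_H = 523 °C → 523 + 273.15 = 796.15 K.
W = η·Q_H = 0.462 × 779 = 359.9 kJ, so Q_C = Q_H − W = 419.1 kJ.
The hot reservoir loses entropy Q_H/T_H = 779/796.15 = 0.9785 kJ/K; the cold reservoir gains Q_C/T_C = 419.1/320.00 = 1.310 kJ/K.
ΔS_univ = −Q_H/T_H + Q_C/T_C = 0.331 kJ/K (> 0, since η = 0.462 < η_Carnot = 0.598).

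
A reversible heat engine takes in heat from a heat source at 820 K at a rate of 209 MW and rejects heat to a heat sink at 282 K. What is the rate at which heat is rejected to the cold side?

Carnot efficiency: η = 1 − T_C/T_H = 1 − 282.00/820.00 = 0.6561.
For a reversible cycle Q_C/Q_H = T_C/T_H, so Q_C = 209 × 282.00/820.00 = 71.9 MW.

Q̇_C ≈ 71.9 MW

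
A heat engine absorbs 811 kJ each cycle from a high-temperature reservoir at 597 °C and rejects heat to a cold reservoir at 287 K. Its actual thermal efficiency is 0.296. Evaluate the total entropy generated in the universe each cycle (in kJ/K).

ΔS_univ ≈ 1.06 kJ/K

T_H = 597 °C → 597 + 273.15 = 870.15 K.
W = η·Q_H = 0.296 × 811 = 240.1 kJ, so Q_C = Q_H − W = 570.9 kJ.
Reservoir entropy changes: ΔS_H = −Q_H/T_H = −811/870.15 = -0.9320 kJ/K and ΔS_C = +Q_C/T_C = 570.9/287.00 = 1.989 kJ/K.
ΔS_univ = −Q_H/T_H + Q_C/T_C = 1.06 kJ/K (> 0, since η = 0.296 < η_Carnot = 0.670).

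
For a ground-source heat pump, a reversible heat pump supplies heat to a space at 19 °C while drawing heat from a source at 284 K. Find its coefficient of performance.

COP_HP ≈ 35.8

T_H = 19 °C → 19 + 273.15 = 292.15 K.
COP_HP = T_H/(T_H − T_C) = 292.15/(292.15 − 284.00) = 35.8.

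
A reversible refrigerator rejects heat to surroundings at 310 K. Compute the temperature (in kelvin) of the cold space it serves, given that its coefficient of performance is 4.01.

T_C ≈ 248 K

COP_R = T_C/(T_H − T_C) ⇒ T_C = T_H·COP_R/(1 + COP_R) = 310.00 × 4.01/(1 + 4.01) = 248 K.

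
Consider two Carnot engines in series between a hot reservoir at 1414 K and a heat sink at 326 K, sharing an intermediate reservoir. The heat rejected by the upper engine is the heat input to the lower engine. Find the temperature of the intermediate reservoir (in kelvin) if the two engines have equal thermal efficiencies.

Equal efficiencies require 1 − T_m/T_H = 1 − T_C/T_m, i.e. T_m/T_H = T_C/T_m, so T_m = √(T_H·T_C) = √(1414.00 × 326.00) = 679 K.

T_m ≈ 679 K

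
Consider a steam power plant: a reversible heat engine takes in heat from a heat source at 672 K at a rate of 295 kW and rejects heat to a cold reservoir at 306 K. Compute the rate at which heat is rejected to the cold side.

Q̇_C ≈ 134.3 kW

The Carnot efficiency is η = 1 − T_C/T_H = 1 − 306.00/672.00 = 0.5446.
For a reversible cycle Q_C/Q_H = T_C/T_H, so Q_C = 295 × 306.00/672.00 = 134.3 kW.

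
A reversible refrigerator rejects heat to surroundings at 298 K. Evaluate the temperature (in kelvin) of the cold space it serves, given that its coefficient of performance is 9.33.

T_C ≈ 269 K

COP_R = T_C/(T_H − T_C) ⇒ T_C = T_H·COP_R/(1 + COP_R) = 298.00 × 9.33/(1 + 9.33) = 269 K.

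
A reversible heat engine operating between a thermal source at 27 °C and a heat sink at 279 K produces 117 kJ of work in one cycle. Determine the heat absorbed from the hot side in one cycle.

Q_H ≈ 1660 kJ

T_H = 27 °C → 27 + 273.15 = 300.15 K.
The Carnot efficiency is η = 1 − T_C/T_H = 1 − 279.00/300.15 = 0.0705.
Q_H = W/η = 117/0.0705 = 1660 kJ.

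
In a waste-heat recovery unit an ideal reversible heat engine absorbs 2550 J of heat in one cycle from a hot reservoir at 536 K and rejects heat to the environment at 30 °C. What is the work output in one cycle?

T_C = 30 °C → 30 + 273.15 = 303.15 K.
For a reversible engine, η = 1 − T_C/T_H = 1 − 303.15/536.00 = 0.4344.
W = η·Q_H = 0.4344 × 2550 = 1110 J.

W ≈ 1110 J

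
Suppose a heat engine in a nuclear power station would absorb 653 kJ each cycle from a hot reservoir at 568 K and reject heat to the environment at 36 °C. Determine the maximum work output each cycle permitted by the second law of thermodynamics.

W_max ≈ 297.6 kJ

T_C = 36 °C → 36 + 273.15 = 309.15 K.
By the Carnot theorem, η_max = 1 − T_C/T_H = 1 − 309.15/568.00 = 0.4557.
W_max = η_max · Q_H = 0.4557 × 653 = 297.6 kJ.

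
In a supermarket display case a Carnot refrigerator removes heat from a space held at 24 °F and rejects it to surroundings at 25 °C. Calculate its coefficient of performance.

T_H = 25 °C → 25 + 273.15 = 298.15 K.
T_C = 24 °F → (24 − 32) × 5/9 = -4.44 °C = 268.71 K.
COP_R = T_C/(T_H − T_C) = 268.71/(298.15 − 268.71) = 9.126.

COP_R ≈ 9.126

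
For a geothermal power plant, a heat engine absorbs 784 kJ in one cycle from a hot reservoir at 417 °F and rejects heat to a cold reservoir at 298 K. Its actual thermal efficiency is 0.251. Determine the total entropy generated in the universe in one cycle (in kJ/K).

T_H = 417 °F → (417 − 32) × 5/9 = 213.89 °C = 487.04 K.
W = η·Q_H = 0.251 × 784 = 196.8 kJ, so Q_C = Q_H − W = 587.2 kJ.
The hot reservoir loses entropy Q_H/T_H = 784/487.04 = 1.610 kJ/K; the cold reservoir gains Q_C/T_C = 587.2/298.00 = 1.971 kJ/K.
ΔS_univ = −Q_H/T_H + Q_C/T_C = 0.361 kJ/K (> 0, since η = 0.251 < η_Carnot = 0.388).

ΔS_univ ≈ 0.361 kJ/K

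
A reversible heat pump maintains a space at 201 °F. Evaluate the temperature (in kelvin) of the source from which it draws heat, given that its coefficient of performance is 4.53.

T_H = 201 °F → (201 − 32) × 5/9 = 93.89 °C = 367.04 K.
COP_HP = T_H/(T_H − T_C) ⇒ T_C = T_H·(COP_HP − 1)/COP_HP = 367.04 × (4.53 − 1)/4.53 = 286 K.

T_C ≈ 286 K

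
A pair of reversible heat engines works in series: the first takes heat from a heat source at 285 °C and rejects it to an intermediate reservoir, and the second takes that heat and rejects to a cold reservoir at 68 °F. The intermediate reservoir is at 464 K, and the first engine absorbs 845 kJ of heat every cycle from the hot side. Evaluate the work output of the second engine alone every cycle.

W₂ ≈ 259 kJ

T_H = 285 °C → 285 + 273.15 = 558.15 K.
T_C = 68 °F → (68 − 32) × 5/9 = 20.00 °C = 293.15 K.
Heat entering the second stage: Q_m = Q_H·(T_m/T_H) = 845 × 464.00/558.15 = 702 kJ.
Second-stage efficiency η₂ = 1 − T_C/T_m = 1 − 293.15/464.00 = 0.3682, so W₂ = η₂·Q_m = 259 kJ.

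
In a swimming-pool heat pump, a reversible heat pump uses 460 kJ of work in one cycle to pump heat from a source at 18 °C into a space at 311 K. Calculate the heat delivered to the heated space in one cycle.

Q_H ≈ 7207 kJ

T_C = 18 °C → 18 + 273.15 = 291.15 K.
COP_HP = T_H/(T_H − T_C) = 311.00/19.85 = 15.6675.
Q_H = COP_HP · W = 15.6675 × 460 = 7207 kJ.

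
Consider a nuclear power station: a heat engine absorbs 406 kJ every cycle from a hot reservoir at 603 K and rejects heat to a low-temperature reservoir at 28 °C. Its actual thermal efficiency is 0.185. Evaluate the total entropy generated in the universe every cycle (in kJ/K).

T_C = 28 °C → 28 + 273.15 = 301.15 K.
W = η·Q_H = 0.185 × 406 = 75.11 kJ, so Q_C = Q_H − W = 330.9 kJ.
Reservoir entropy changes: ΔS_H = −Q_H/T_H = −406/603.00 = -0.6733 kJ/K and ΔS_C = +Q_C/T_C = 330.9/301.15 = 1.099 kJ/K.
ΔS_univ = −Q_H/T_H + Q_C/T_C = 0.425 kJ/K (> 0, since η = 0.185 < η_Carnot = 0.501).

ΔS_univ ≈ 0.425 kJ/K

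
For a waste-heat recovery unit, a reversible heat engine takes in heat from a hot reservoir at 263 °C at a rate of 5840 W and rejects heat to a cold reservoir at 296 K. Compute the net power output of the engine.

Ẇ ≈ 2620 W

T_H = 263 °C → 263 + 273.15 = 536.15 K.
η_rev = 1 − T_C/T_H = 1 − 296.00/536.15 = 0.4479.
W = η·Q_H = 0.4479 × 5840 = 2620 W.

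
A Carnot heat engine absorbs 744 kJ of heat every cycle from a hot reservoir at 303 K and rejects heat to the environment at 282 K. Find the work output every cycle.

W ≈ 51.56 kJ

η_rev = 1 − T_C/T_H = 1 − 282.00/303.00 = 0.0693.
W = η·Q_H = 0.0693 × 744 = 51.56 kJ.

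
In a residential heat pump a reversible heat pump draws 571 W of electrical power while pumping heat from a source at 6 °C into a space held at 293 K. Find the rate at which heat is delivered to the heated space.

Q̇_H ≈ 12080 W

T_C = 6 °C → 6 + 273.15 = 279.15 K.
For a reversible heat pump, COP_HP = T_H/(T_H − T_C) = 293.00/13.85 = 21.1552.
Q_H = COP_HP · W = 21.1552 × 571 = 12080 W.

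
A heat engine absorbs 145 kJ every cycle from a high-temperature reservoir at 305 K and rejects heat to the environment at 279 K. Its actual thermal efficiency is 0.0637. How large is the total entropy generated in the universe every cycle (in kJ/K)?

W = η·Q_H = 0.0637 × 145 = 9.237 kJ, so Q_C = Q_H − W = 135.8 kJ.
Reservoir entropy changes: ΔS_H = −Q_H/T_H = −145/305.00 = -0.4754 kJ/K and ΔS_C = +Q_C/T_C = 135.8/279.00 = 0.4866 kJ/K.
ΔS_univ = −Q_H/T_H + Q_C/T_C = 0.0112 kJ/K (> 0, since η = 0.0637 < η_Carnot = 0.085).

ΔS_univ ≈ 0.0112 kJ/K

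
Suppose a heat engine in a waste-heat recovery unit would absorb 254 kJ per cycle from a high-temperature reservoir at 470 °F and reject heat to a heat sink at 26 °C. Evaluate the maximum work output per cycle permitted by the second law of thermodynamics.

T_H = 470 °F → (470 − 32) × 5/9 = 243.33 °C = 516.48 K.
T_C = 26 °C → 26 + 273.15 = 299.15 K.
The upper bound on efficiency is η_max = 1 − T_C/T_H = 1 − 299.15/516.48 = 0.4208.
W_max = η_max · Q_H = 0.4208 × 254 = 106.9 kJ.

W_max ≈ 106.9 kJ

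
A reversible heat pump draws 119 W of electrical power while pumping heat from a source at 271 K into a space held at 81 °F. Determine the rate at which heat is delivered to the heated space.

Q̇_H ≈ 1220 W

T_H = 81 °F → (81 − 32) × 5/9 = 27.22 °C = 300.37 K.
Reversible heating COP: COP_HP = T_H/(T_H − T_C) = 300.37/29.37 = 10.2264.
Q_H = COP_HP · W = 10.2264 × 119 = 1220 W.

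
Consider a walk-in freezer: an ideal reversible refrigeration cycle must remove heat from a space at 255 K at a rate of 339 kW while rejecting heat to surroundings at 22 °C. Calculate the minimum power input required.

Ẇ_in ≈ 53.38 kW

T_H = 22 °C → 22 + 273.15 = 295.15 K.
Carnot COP: COP_R = T_C/(T_H − T_C) = 255.00/40.15 = 6.3512.
W = Q_C/COP_R = 339/6.3512 = 53.38 kW.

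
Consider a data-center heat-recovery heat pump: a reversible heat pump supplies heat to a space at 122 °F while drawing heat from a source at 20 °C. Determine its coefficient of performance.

T_H = 122 °F → (122 − 32) × 5/9 = 50.00 °C = 323.15 K.
T_C = 20 °C → 20 + 273.15 = 293.15 K.
Reversible heating COP: COP_HP = T_H/(T_H − T_C) = 323.15/(323.15 − 293.15) = 10.8.

COP_HP ≈ 10.8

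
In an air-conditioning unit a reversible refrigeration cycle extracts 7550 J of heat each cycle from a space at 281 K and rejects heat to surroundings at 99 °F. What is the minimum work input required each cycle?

W_in ≈ 789 J

T_H = 99 °F → (99 − 32) × 5/9 = 37.22 °C = 310.37 K.
For a reversible refrigerator, COP_R = T_C/(T_H − T_C) = 281.00/29.37 = 9.5669.
W = Q_C/COP_R = 7550/9.5669 = 789 J.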